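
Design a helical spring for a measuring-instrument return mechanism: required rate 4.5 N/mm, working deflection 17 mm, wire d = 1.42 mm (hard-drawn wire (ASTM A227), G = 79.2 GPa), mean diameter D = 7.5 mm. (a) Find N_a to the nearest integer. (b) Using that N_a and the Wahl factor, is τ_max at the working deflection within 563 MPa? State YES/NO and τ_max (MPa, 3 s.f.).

(a) 21 coils; (b) NO, τ_max = 665 MPa

N_a = Gd⁴/(8D³k) = (79.2×10³)(1.42⁴)/(8·7.5³·4.5) = 21.2 → N_a = 21
Actual rate k = Gd⁴/(8D³·21) = 4.5434 N/mm
Working load F = kδ = 4.5434·17 = 77.239 N
C = 7.5/1.42 = 5.2817; K_W = (4C−1)/(4C−4)+0.615/C = 1.2916
τ_max = K_W·8FD/(πd³) = 1.2916·515.19 = 665.43 MPa
τ_max > 563 MPa → exceeds allowable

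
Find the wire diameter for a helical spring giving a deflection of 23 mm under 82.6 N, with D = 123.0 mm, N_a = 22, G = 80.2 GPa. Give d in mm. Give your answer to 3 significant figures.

Required rate k = F/δ = 82.6/23 = 3.5913 N/mm
d = (8D³N_a·k / G)^(1/4) = (8·123.0³·22·3.5913 / (80.2×10³))^0.25
  = (14666)^0.25 = 11.0047 mm

11.0 mm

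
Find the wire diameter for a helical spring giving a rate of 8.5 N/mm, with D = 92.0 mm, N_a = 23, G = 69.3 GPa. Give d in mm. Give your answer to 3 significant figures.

d = (8D³N_a·k / G)^(1/4) = (8·92.0³·23·8.5 / (69.3×10³))^0.25
  = (17574)^0.25 = 11.5137 mm

11.5 mm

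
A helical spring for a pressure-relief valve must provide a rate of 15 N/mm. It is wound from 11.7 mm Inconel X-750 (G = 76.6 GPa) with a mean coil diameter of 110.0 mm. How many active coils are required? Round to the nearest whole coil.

9

N_a = Gd⁴/(8D³k) = (76.6×10³ × 11.7⁴)/(8 × 110.0³ × 15)
    = 1.4354e+09 / 1.5972e+08 = 8.987 → 9 coils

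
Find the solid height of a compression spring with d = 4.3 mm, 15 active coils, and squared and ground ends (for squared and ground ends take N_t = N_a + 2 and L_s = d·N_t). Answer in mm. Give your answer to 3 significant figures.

73.1 mm

squared and ground ends: N_t = N_a + 2 = 15 + 2 = 17
L_s = d·N_t = 4.3 × 17 = 73.1 mm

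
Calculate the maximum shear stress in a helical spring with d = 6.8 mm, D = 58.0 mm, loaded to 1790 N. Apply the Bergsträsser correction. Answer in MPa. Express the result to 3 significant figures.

Spring index C = D/d = 58.0/6.8 = 8.5294
K_B = (4C+2)/(4C−3) = 36.118/31.118 = 1.1607
τ₀ = 8FD/(πd³) = 8·1790·58.0/(π·6.8³) = 830560/987.82 = 840.8 MPa
τ_max = K·τ₀ = 1.1607 × 840.8 = 975.9 MPa

976 MPa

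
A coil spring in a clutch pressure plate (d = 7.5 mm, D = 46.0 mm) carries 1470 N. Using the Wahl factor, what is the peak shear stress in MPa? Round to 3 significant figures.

Spring index C = D/d = 46.0/7.5 = 6.1333
K_W = (4C−1)/(4C−4) + 0.615/C = 23.533/20.533 + 0.1003 = 1.2464
τ₀ = 8FD/(πd³) = 8·1470·46.0/(π·7.5³) = 540960/1325.4 = 408.16 MPa
τ_max = K·τ₀ = 1.2464 × 408.16 = 508.72 MPa

509 MPa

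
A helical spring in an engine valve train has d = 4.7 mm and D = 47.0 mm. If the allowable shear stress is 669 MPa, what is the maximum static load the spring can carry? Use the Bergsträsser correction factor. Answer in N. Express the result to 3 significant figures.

C = D/d = 47.0/4.7 = 10.0000
K_B = (4C+2)/(4C−3) = 42.000/37.000 = 1.1351
τ_max = K·8FD/(πd³) → F_max = τ_allow·πd³/(8DK)
F_max = 669·π·4.7³/(8·47.0·1.1351) = 2.1821e+05/426.81 = 511.25 N

511 N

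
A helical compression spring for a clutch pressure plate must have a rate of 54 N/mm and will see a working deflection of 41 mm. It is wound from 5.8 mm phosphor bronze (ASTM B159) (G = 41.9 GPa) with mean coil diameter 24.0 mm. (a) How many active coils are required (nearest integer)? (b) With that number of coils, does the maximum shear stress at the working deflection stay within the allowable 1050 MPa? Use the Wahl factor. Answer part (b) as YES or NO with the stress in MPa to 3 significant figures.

(a) 8 coils; (b) YES, τ_max = 955 MPa

N_a = Gd⁴/(8D³k) = (41.9×10³)(5.8⁴)/(8·24.0³·54) = 7.94 → N_a = 8
Actual rate k = Gd⁴/(8D³·8) = 53.594 N/mm
Working load F = kδ = 53.594·41 = 2197.3 N
C = 24.0/5.8 = 4.1379; K_W = (4C−1)/(4C−4)+0.615/C = 1.3876
τ_max = K_W·8FD/(πd³) = 1.3876·688.28 = 955.08 MPa
τ_max ≤ 1050 MPa → acceptable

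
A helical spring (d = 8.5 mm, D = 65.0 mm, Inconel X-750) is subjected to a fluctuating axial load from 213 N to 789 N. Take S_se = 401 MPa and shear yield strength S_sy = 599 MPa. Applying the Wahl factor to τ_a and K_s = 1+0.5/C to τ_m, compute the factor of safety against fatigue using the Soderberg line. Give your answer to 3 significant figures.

2.12

C = D/d = 65.0/8.5 = 7.6471; K_W = (4C−1)/(4C−4)+0.615/C = 1.1933; K_s = 1+0.5/C = 1.0654
F_a = (F_max−F_min)/2 = 288 N; F_m = (F_max+F_min)/2 = 501 N
τ_a = K_W·8F_aD/(πd³) = 1.1933 × 77.623 = 92.624 MPa
τ_m = K_s·8F_mD/(πd³) = 1.0654 × 135.03 = 143.86 MPa
Soderberg: 1/n_f = τ_a/S_se + τ_m/S_sy = 92.624/401 + 143.86/599 = 0.23098 + 0.24017 = 0.47115
n_f = 1/0.47115 = 2.122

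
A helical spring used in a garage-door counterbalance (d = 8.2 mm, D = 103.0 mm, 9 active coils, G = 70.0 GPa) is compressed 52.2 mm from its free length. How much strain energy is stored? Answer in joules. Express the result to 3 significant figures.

5.48 J

k = Gd⁴/(8D³N_a) = (70.0×10³)(8.2⁴)/(8·103.0³·9) = 4.0226 N/mm
U = ½kδ² = 0.5 × 4.0226 × 52.2² = 5480.5 N·mm = 5.4805 J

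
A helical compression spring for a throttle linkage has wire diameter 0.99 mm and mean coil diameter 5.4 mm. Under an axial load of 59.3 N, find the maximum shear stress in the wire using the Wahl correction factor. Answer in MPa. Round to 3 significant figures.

1080 MPa

Spring index C = D/d = 5.4/0.99 = 5.4545
K_W = (4C−1)/(4C−4) + 0.615/C = 20.818/17.818 + 0.1127 = 1.2811
τ₀ = 8FD/(πd³) = 8·59.3·5.4/(π·0.99³) = 2561.76/3.0483 = 840.39 MPa
τ_max = K·τ₀ = 1.2811 × 840.39 = 1076.6 MPa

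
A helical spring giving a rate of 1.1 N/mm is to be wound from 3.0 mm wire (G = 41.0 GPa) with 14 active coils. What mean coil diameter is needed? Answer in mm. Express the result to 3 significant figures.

D = (Gd⁴/(8N_a·k))^(1/3) = (41.0×10³·3.0⁴/(8·14·1.1))^(1/3)
  = (26956.2)^(1/3) = 29.9838 mm

30.0 mm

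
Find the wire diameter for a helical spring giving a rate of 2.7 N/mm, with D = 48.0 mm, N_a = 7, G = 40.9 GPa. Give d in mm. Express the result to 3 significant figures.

4.50 mm

d = (8D³N_a·k / G)^(1/4) = (8·48.0³·7·2.7 / (40.9×10³))^0.25
  = (408.84)^0.25 = 4.4966 mm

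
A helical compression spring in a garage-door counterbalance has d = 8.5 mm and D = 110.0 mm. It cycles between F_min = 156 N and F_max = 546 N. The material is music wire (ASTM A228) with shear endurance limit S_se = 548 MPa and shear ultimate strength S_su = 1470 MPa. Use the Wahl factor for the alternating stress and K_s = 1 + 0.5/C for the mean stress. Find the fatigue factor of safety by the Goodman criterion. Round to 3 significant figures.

C = D/d = 110.0/8.5 = 12.9412; K_W = (4C−1)/(4C−4)+0.615/C = 1.1103; K_s = 1+0.5/C = 1.0386
F_a = (F_max−F_min)/2 = 195 N; F_m = (F_max+F_min)/2 = 351 N
τ_a = K_W·8F_aD/(πd³) = 1.1103 × 88.943 = 98.756 MPa
τ_m = K_s·8F_mD/(πd³) = 1.0386 × 160.1 = 166.28 MPa
Goodman: 1/n_f = τ_a/S_se + τ_m/S_su = 98.756/548 + 166.28/1470 = 0.18021 + 0.11312 = 0.29333
n_f = 1/0.29333 = 3.409

3.41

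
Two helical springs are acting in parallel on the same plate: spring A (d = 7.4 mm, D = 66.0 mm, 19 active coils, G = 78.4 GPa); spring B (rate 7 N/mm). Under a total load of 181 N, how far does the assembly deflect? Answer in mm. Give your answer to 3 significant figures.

k_A = Gd⁴/(8D³N_a) = (78.4×10³)(7.4⁴)/(8·66.0³·19) = 5.3798 N/mm
Parallel: k_eq = 5.3798 + 7 = 12.38 N/mm
δ = F/k_eq = 181/12.38 = 14.621 mm

14.6 mm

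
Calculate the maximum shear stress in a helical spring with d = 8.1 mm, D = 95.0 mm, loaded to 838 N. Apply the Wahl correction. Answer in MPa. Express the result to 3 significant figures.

428 MPa

Spring index C = D/d = 95.0/8.1 = 11.7284
K_W = (4C−1)/(4C−4) + 0.615/C = 45.914/42.914 + 0.0524 = 1.1223
τ₀ = 8FD/(πd³) = 8·838·95.0/(π·8.1³) = 636880/1669.6 = 381.46 MPa
τ_max = K·τ₀ = 1.1223 × 381.46 = 428.13 MPa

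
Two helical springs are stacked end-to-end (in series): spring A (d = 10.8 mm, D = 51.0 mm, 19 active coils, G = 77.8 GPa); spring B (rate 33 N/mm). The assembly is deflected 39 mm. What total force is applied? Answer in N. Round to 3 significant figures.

k_A = Gd⁴/(8D³N_a) = (77.8×10³)(10.8⁴)/(8·51.0³·19) = 52.495 N/mm
Series: 1/k_eq = 1/52.495 + 1/33 = 0.049352; k_eq = 20.262 N/mm
F = k_eq·δ = 20.262·39 = 790.24 N

790 N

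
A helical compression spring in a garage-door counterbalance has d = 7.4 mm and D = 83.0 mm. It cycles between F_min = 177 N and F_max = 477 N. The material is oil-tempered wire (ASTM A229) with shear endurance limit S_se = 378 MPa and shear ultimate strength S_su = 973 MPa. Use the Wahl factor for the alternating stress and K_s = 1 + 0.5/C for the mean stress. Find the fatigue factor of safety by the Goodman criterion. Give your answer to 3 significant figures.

C = D/d = 83.0/7.4 = 11.2162; K_W = (4C−1)/(4C−4)+0.615/C = 1.1282; K_s = 1+0.5/C = 1.0446
F_a = (F_max−F_min)/2 = 150 N; F_m = (F_max+F_min)/2 = 327 N
τ_a = K_W·8F_aD/(πd³) = 1.1282 × 78.237 = 88.271 MPa
τ_m = K_s·8F_mD/(πd³) = 1.0446 × 170.56 = 178.16 MPa
Goodman: 1/n_f = τ_a/S_se + τ_m/S_su = 88.271/378 + 178.16/973 = 0.23352 + 0.18310 = 0.41663
n_f = 1/0.41663 = 2.4

2.40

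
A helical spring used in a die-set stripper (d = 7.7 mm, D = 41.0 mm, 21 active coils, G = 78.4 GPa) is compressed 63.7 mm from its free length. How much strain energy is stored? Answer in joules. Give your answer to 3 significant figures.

48.3 J

k = Gd⁴/(8D³N_a) = (78.4×10³)(7.7⁴)/(8·41.0³·21) = 23.802 N/mm
U = ½kδ² = 0.5 × 23.802 × 63.7² = 48291 N·mm = 48.291 J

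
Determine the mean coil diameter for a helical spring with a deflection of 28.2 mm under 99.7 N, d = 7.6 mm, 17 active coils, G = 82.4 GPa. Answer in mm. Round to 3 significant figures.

83.0 mm

Required rate k = F/δ = 99.7/28.2 = 3.5355 N/mm
D = (Gd⁴/(8N_a·k))^(1/3) = (82.4×10³·7.6⁴/(8·17·3.5355))^(1/3)
  = (571737)^(1/3) = 82.9976 mm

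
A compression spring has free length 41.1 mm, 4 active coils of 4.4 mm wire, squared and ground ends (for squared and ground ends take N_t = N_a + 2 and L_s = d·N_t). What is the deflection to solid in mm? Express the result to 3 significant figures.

14.7 mm

N_t = 6; L_s = 4.4·6 = 26.4 mm
δ_solid = L₀ − L_s = 41.1 − 26.4 = 14.7 mm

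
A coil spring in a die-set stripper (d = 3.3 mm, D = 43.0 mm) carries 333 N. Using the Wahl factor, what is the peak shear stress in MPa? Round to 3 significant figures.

Spring index C = D/d = 43.0/3.3 = 13.0303
K_W = (4C−1)/(4C−4) + 0.615/C = 51.121/48.121 + 0.0472 = 1.1095
τ₀ = 8FD/(πd³) = 8·333·43.0/(π·3.3³) = 114552/112.9 = 1014.6 MPa
τ_max = K·τ₀ = 1.1095 × 1014.6 = 1125.8 MPa

1130 MPa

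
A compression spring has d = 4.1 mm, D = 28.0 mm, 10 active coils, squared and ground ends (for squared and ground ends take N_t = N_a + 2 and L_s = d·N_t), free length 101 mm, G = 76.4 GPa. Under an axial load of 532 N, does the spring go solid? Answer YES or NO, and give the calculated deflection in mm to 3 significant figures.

NO, δ = 43.3 mm

k = Gd⁴/(8D³N_a) = (76.4×10³)(4.1⁴)/(8·28.0³·10) = 12.293 N/mm
N_t = 12; L_s = 4.1·12 = 49.2 mm; δ_solid = L₀ − L_s = 101 − 49.2 = 51.8 mm
δ = F/k = 532/12.293 = 43.276 mm
δ < δ_solid → spring does not go solid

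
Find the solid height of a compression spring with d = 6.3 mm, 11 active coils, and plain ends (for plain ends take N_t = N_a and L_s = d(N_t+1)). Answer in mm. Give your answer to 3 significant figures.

plain ends: N_t = N_a = 11
L_s = d·(N_t+1) = 6.3 × 12 = 75.6 mm

75.6 mm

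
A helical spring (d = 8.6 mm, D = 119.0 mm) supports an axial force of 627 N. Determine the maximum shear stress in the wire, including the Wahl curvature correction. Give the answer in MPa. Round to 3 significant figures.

Spring index C = D/d = 119.0/8.6 = 13.8372
K_W = (4C−1)/(4C−4) + 0.615/C = 54.349/51.349 + 0.0444 = 1.1029
τ₀ = 8FD/(πd³) = 8·627·119.0/(π·8.6³) = 596904/1998.2 = 298.72 MPa
τ_max = K·τ₀ = 1.1029 × 298.72 = 329.45 MPa

329 MPa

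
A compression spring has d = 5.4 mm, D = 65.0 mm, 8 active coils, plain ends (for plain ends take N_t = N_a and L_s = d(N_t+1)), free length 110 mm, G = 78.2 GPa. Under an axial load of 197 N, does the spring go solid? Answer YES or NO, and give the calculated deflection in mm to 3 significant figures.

k = Gd⁴/(8D³N_a) = (78.2×10³)(5.4⁴)/(8·65.0³·8) = 3.7832 N/mm
N_t = 8; L_s = 5.4·9 = 48.6 mm; δ_solid = L₀ − L_s = 110 − 48.6 = 61.4 mm
δ = F/k = 197/3.7832 = 52.072 mm
δ < δ_solid → spring does not go solid

NO, δ = 52.1 mm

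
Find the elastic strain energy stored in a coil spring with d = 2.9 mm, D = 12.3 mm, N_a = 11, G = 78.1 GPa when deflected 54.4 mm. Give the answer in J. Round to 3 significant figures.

k = Gd⁴/(8D³N_a) = (78.1×10³)(2.9⁴)/(8·12.3³·11) = 33.732 N/mm
U = ½kδ² = 0.5 × 33.732 × 54.4² = 49913 N·mm = 49.913 J

49.9 J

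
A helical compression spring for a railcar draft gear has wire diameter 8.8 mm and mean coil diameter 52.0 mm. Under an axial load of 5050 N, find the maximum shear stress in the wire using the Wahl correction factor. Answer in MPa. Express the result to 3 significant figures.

1230 MPa

Spring index C = D/d = 52.0/8.8 = 5.9091
K_W = (4C−1)/(4C−4) + 0.615/C = 22.636/19.636 + 0.1041 = 1.2569
τ₀ = 8FD/(πd³) = 8·5050·52.0/(π·8.8³) = 2.1008e+06/2140.9 = 981.27 MPa
τ_max = K·τ₀ = 1.2569 × 981.27 = 1233.3 MPa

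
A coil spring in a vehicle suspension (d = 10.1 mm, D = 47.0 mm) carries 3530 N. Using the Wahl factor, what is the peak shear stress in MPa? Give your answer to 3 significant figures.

548 MPa

Spring index C = D/d = 47.0/10.1 = 4.6535
K_W = (4C−1)/(4C−4) + 0.615/C = 17.614/14.614 + 0.1322 = 1.3374
τ₀ = 8FD/(πd³) = 8·3530·47.0/(π·10.1³) = 1.32728e+06/3236.8 = 410.06 MPa
τ_max = K·τ₀ = 1.3374 × 410.06 = 548.43 MPa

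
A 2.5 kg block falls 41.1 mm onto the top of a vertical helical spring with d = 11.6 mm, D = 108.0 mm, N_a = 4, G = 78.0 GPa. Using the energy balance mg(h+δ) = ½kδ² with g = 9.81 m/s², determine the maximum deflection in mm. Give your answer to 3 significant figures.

8.32 mm

k = Gd⁴/(8D³N_a) = (78.0×10³)(11.6⁴)/(8·108.0³·4) = 35.035 N/mm
W = mg = 2.5 × 9.81 = 24.525 N
½kδ² − Wδ − Wh = 0 → δ = (W + √(W² + 2kWh))/k
δ = (24.525 + √(601.48 + 70629.5))/35.035 = (24.525 + 266.89)/35.035 = 8.3178 mm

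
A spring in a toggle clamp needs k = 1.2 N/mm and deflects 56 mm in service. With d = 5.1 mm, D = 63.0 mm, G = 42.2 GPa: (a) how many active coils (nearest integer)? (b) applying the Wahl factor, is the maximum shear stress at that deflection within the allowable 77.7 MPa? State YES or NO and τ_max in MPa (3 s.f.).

(a) 12 coils; (b) NO, τ_max = 89.9 MPa

N_a = Gd⁴/(8D³k) = (42.2×10³)(5.1⁴)/(8·63.0³·1.2) = 11.89 → N_a = 12
Actual rate k = Gd⁴/(8D³·12) = 1.1893 N/mm
Working load F = kδ = 1.1893·56 = 66.602 N
C = 63.0/5.1 = 12.3529; K_W = (4C−1)/(4C−4)+0.615/C = 1.1158
τ_max = K_W·8FD/(πd³) = 1.1158·80.549 = 89.88 MPa
τ_max > 77.7 MPa → exceeds allowable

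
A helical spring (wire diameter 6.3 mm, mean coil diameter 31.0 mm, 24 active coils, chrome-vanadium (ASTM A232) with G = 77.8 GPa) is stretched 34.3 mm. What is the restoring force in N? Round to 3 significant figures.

735 N

k = Gd⁴/(8D³N_a) = (77.8×10³)(6.3⁴)/(8·31.0³·24) = 21.427 N/mm
F = k·δ = 21.427 × 34.3 = 734.94 N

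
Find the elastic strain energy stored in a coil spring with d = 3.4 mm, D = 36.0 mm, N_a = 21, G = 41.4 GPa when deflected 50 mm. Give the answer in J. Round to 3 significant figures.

0.882 J

k = Gd⁴/(8D³N_a) = (41.4×10³)(3.4⁴)/(8·36.0³·21) = 0.70583 N/mm
U = ½kδ² = 0.5 × 0.70583 × 50² = 882.29 N·mm = 0.88229 J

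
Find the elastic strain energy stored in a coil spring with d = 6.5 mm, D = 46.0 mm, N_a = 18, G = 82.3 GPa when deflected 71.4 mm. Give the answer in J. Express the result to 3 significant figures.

k = Gd⁴/(8D³N_a) = (82.3×10³)(6.5⁴)/(8·46.0³·18) = 10.481 N/mm
U = ½kδ² = 0.5 × 10.481 × 71.4² = 26717 N·mm = 26.717 J

26.7 J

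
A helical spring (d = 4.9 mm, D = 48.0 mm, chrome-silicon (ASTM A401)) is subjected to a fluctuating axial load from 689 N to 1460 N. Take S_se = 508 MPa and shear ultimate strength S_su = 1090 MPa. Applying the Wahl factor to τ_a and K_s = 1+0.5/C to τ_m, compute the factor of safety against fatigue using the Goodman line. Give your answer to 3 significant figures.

C = D/d = 48.0/4.9 = 9.7959; K_W = (4C−1)/(4C−4)+0.615/C = 1.1480; K_s = 1+0.5/C = 1.0510
F_a = (F_max−F_min)/2 = 385.5 N; F_m = (F_max+F_min)/2 = 1074.5 N
τ_a = K_W·8F_aD/(πd³) = 1.1480 × 400.51 = 459.81 MPa
τ_m = K_s·8F_mD/(πd³) = 1.0510 × 1116.3 = 1173.3 MPa
Goodman: 1/n_f = τ_a/S_se + τ_m/S_su = 459.81/508 + 1173.3/1090 = 0.90514 + 1.07645 = 1.9816
n_f = 1/1.9816 = 0.5046

0.505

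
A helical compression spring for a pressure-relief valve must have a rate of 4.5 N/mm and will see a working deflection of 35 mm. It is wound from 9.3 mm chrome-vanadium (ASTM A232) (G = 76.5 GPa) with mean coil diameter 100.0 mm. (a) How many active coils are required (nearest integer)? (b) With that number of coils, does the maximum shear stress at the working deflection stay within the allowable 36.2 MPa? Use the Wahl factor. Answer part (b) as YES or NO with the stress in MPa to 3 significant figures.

(a) 16 coils; (b) NO, τ_max = 56.2 MPa

N_a = Gd⁴/(8D³k) = (76.5×10³)(9.3⁴)/(8·100.0³·4.5) = 15.9 → N_a = 16
Actual rate k = Gd⁴/(8D³·16) = 4.4708 N/mm
Working load F = kδ = 4.4708·35 = 156.48 N
C = 100.0/9.3 = 10.7527; K_W = (4C−1)/(4C−4)+0.615/C = 1.1341
τ_max = K_W·8FD/(πd³) = 1.1341·49.538 = 56.181 MPa
τ_max > 36.2 MPa → exceeds allowable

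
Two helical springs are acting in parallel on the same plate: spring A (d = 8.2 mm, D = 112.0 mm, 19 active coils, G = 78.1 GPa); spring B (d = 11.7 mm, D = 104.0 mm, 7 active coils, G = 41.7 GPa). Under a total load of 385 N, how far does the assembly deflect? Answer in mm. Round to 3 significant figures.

27.4 mm

k_A = Gd⁴/(8D³N_a) = (78.1×10³)(8.2⁴)/(8·112.0³·19) = 1.6535 N/mm
k_B = Gd⁴/(8D³N_a) = (41.7×10³)(11.7⁴)/(8·104.0³·7) = 12.405 N/mm
Parallel: k_eq = 1.6535 + 12.405 = 14.058 N/mm
δ = F/k_eq = 385/14.058 = 27.386 mm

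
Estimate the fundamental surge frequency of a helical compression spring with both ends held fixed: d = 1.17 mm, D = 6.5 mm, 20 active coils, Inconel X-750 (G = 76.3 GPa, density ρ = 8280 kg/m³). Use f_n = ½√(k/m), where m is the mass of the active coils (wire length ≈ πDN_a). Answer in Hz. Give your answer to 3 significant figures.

k = Gd⁴/(8D³N_a) = (76.3×10³)(1.17⁴)/(8·6.5³·20) = 3.2539 N/mm = 3253.9 N/m
Wire length L = πDN_a = π·6.5·20 = 408.41 mm
m = ρ·(πd²/4)·L = 8280 × 1.0751×10⁻⁶ m² × 0.40841 m = 0.0036357 kg
f_n = ½√(k/m) = 0.5·√(3253.9/0.0036357) = 0.5·√(8.95e+05) = 473.02 Hz

473 Hz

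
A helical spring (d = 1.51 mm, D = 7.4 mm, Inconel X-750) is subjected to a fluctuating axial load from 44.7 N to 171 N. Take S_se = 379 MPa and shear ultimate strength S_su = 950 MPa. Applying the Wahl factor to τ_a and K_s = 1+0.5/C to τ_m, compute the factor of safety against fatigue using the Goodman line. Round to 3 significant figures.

C = D/d = 7.4/1.51 = 4.9007; K_W = (4C−1)/(4C−4)+0.615/C = 1.3178; K_s = 1+0.5/C = 1.1020
F_a = (F_max−F_min)/2 = 63.15 N; F_m = (F_max+F_min)/2 = 107.85 N
τ_a = K_W·8F_aD/(πd³) = 1.3178 × 345.63 = 455.46 MPa
τ_m = K_s·8F_mD/(πd³) = 1.1020 × 590.28 = 650.51 MPa
Goodman: 1/n_f = τ_a/S_se + τ_m/S_su = 455.46/379 + 650.51/950 = 1.20175 + 0.68475 = 1.8865
n_f = 1/1.8865 = 0.5301

0.530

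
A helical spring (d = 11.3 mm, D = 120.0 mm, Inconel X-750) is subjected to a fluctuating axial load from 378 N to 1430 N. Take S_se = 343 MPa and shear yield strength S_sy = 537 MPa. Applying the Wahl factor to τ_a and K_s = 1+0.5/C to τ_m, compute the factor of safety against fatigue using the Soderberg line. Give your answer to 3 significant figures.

1.35

C = D/d = 120.0/11.3 = 10.6195; K_W = (4C−1)/(4C−4)+0.615/C = 1.1359; K_s = 1+0.5/C = 1.0471
F_a = (F_max−F_min)/2 = 526 N; F_m = (F_max+F_min)/2 = 904 N
τ_a = K_W·8F_aD/(πd³) = 1.1359 × 111.4 = 126.53 MPa
τ_m = K_s·8F_mD/(πd³) = 1.0471 × 191.45 = 200.46 MPa
Soderberg: 1/n_f = τ_a/S_se + τ_m/S_sy = 126.53/343 + 200.46/537 = 0.36890 + 0.37330 = 0.7422
n_f = 1/0.7422 = 1.347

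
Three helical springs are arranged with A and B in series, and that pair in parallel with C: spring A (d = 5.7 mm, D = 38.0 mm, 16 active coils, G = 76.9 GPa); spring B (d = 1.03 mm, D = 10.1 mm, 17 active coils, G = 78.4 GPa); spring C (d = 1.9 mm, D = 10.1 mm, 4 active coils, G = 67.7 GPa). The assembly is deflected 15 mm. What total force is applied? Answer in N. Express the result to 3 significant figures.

410 N

k_A = Gd⁴/(8D³N_a) = (76.9×10³)(5.7⁴)/(8·38.0³·16) = 11.558 N/mm
k_B = Gd⁴/(8D³N_a) = (78.4×10³)(1.03⁴)/(8·10.1³·17) = 0.62974 N/mm
k_C = Gd⁴/(8D³N_a) = (67.7×10³)(1.9⁴)/(8·10.1³·4) = 26.76 N/mm
Springs A,B series: k_AB = 1/(1/11.558+1/0.62974) = 0.5972 N/mm; parallel with C: k_eq = 0.5972+26.76 = 27.357 N/mm
F = k_eq·δ = 27.357·15 = 410.36 N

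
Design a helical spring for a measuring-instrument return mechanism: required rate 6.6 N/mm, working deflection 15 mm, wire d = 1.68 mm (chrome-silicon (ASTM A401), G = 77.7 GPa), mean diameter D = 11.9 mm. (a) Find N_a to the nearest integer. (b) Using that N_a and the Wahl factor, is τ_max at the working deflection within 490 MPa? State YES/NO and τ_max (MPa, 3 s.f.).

(a) 7 coils; (b) NO, τ_max = 761 MPa

N_a = Gd⁴/(8D³k) = (77.7×10³)(1.68⁴)/(8·11.9³·6.6) = 6.956 → N_a = 7
Actual rate k = Gd⁴/(8D³·7) = 6.5589 N/mm
Working load F = kδ = 6.5589·15 = 98.383 N
C = 11.9/1.68 = 7.0833; K_W = (4C−1)/(4C−4)+0.615/C = 1.2101
τ_max = K_W·8FD/(πd³) = 1.2101·628.75 = 760.86 MPa
τ_max > 490 MPa → exceeds allowable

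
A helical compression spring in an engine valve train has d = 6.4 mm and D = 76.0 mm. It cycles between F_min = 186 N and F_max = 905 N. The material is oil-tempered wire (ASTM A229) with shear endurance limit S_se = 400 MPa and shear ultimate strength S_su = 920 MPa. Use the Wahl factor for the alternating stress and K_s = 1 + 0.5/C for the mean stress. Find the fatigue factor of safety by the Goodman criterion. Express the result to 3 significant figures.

0.833

C = D/d = 76.0/6.4 = 11.8750; K_W = (4C−1)/(4C−4)+0.615/C = 1.1208; K_s = 1+0.5/C = 1.0421
F_a = (F_max−F_min)/2 = 359.5 N; F_m = (F_max+F_min)/2 = 545.5 N
τ_a = K_W·8F_aD/(πd³) = 1.1208 × 265.41 = 297.46 MPa
τ_m = K_s·8F_mD/(πd³) = 1.0421 × 402.72 = 419.68 MPa
Goodman: 1/n_f = τ_a/S_se + τ_m/S_su = 297.46/400 + 419.68/920 = 0.74364 + 0.45618 = 1.1998
n_f = 1/1.1998 = 0.8335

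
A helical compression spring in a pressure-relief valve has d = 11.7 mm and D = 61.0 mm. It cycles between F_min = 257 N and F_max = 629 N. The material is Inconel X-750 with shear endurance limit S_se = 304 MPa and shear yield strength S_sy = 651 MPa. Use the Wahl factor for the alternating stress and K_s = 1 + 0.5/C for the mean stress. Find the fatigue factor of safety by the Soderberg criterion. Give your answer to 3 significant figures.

6.70

C = D/d = 61.0/11.7 = 5.2137; K_W = (4C−1)/(4C−4)+0.615/C = 1.2960; K_s = 1+0.5/C = 1.0959
F_a = (F_max−F_min)/2 = 186 N; F_m = (F_max+F_min)/2 = 443 N
τ_a = K_W·8F_aD/(πd³) = 1.2960 × 18.04 = 23.378 MPa
τ_m = K_s·8F_mD/(πd³) = 1.0959 × 42.965 = 47.086 MPa
Soderberg: 1/n_f = τ_a/S_se + τ_m/S_sy = 23.378/304 + 47.086/651 = 0.07690 + 0.07233 = 0.14923
n_f = 1/0.14923 = 6.701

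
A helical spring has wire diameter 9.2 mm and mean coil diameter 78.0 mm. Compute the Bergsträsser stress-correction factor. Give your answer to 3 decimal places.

C = D/d = 78.0/9.2 = 8.4783
K_B = (4C+2)/(4C−3) = 35.913/30.913 = 1.1617

1.162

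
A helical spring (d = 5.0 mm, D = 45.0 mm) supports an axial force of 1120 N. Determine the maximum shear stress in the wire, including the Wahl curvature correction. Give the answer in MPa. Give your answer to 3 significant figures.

1190 MPa

Spring index C = D/d = 45.0/5.0 = 9.0000
K_W = (4C−1)/(4C−4) + 0.615/C = 35.000/32.000 + 0.0683 = 1.1621
τ₀ = 8FD/(πd³) = 8·1120·45.0/(π·5.0³) = 403200/392.7 = 1026.7 MPa
τ_max = K·τ₀ = 1.1621 × 1026.7 = 1193.2 MPa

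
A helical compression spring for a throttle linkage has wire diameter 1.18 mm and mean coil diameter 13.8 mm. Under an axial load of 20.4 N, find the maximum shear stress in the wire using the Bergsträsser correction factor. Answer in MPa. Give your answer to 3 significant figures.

486 MPa

Spring index C = D/d = 13.8/1.18 = 11.6949
K_B = (4C+2)/(4C−3) = 48.780/43.780 = 1.1142
τ₀ = 8FD/(πd³) = 8·20.4·13.8/(π·1.18³) = 2252.16/5.1617 = 436.32 MPa
τ_max = K·τ₀ = 1.1142 × 436.32 = 486.15 MPa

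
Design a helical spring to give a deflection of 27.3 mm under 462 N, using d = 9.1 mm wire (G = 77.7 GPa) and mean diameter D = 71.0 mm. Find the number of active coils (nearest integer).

11

Required rate k = F/δ = 462/27.3 = 16.923 N/mm
N_a = Gd⁴/(8D³k) = (77.7×10³ × 9.1⁴)/(8 × 71.0³ × 16.923)
    = 5.32827e+08 / 4.84556e+07 = 11 → 11 coils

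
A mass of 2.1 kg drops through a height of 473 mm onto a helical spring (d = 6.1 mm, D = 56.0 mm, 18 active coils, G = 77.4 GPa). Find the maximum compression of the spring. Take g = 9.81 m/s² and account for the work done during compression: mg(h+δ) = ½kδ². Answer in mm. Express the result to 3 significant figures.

k = Gd⁴/(8D³N_a) = (77.4×10³)(6.1⁴)/(8·56.0³·18) = 4.2377 N/mm
W = mg = 2.1 × 9.81 = 20.601 N
½kδ² − Wδ − Wh = 0 → δ = (W + √(W² + 2kWh))/k
δ = (20.601 + √(424.4 + 82587.3))/4.2377 = (20.601 + 288.12)/4.2377 = 72.85 mm

72.8 mm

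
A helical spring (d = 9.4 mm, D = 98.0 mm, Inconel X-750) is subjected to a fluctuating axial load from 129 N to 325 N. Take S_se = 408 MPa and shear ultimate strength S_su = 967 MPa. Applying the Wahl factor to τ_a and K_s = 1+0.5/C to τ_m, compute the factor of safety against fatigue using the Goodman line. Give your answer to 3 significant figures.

6.41

C = D/d = 98.0/9.4 = 10.4255; K_W = (4C−1)/(4C−4)+0.615/C = 1.1386; K_s = 1+0.5/C = 1.0480
F_a = (F_max−F_min)/2 = 98 N; F_m = (F_max+F_min)/2 = 227 N
τ_a = K_W·8F_aD/(πd³) = 1.1386 × 29.445 = 33.525 MPa
τ_m = K_s·8F_mD/(πd³) = 1.0480 × 68.204 = 71.475 MPa
Goodman: 1/n_f = τ_a/S_se + τ_m/S_su = 33.525/408 + 71.475/967 = 0.08217 + 0.07391 = 0.15608
n_f = 1/0.15608 = 6.407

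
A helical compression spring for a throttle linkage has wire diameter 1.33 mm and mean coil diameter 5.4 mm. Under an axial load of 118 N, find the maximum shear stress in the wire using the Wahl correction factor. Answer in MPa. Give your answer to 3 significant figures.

963 MPa

Spring index C = D/d = 5.4/1.33 = 4.0602
K_W = (4C−1)/(4C−4) + 0.615/C = 15.241/12.241 + 0.1515 = 1.3966
τ₀ = 8FD/(πd³) = 8·118·5.4/(π·1.33³) = 5097.6/7.391 = 689.7 MPa
τ_max = K·τ₀ = 1.3966 × 689.7 = 963.21 MPa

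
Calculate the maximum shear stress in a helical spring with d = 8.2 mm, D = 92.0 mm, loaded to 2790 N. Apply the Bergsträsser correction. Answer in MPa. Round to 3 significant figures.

Spring index C = D/d = 92.0/8.2 = 11.2195
K_B = (4C+2)/(4C−3) = 46.878/41.878 = 1.1194
τ₀ = 8FD/(πd³) = 8·2790·92.0/(π·8.2³) = 2.05344e+06/1732.2 = 1185.5 MPa
τ_max = K·τ₀ = 1.1194 × 1185.5 = 1327 MPa

1330 MPa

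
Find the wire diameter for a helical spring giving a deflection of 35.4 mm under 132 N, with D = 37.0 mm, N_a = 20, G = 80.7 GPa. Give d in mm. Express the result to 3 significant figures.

4.40 mm

Required rate k = F/δ = 132/35.4 = 3.7288 N/mm
d = (8D³N_a·k / G)^(1/4) = (8·37.0³·20·3.7288 / (80.7×10³))^0.25
  = (374.47)^0.25 = 4.3990 mm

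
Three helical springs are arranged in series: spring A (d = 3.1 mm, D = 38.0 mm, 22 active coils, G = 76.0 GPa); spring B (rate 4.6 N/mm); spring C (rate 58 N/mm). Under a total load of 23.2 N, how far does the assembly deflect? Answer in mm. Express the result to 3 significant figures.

k_A = Gd⁴/(8D³N_a) = (76.0×10³)(3.1⁴)/(8·38.0³·22) = 0.72677 N/mm
Series: 1/k_eq = 1/0.72677 + 1/4.6 + 1/58 = 1.6106; k_eq = 0.62089 N/mm
δ = F/k_eq = 23.2/0.62089 = 37.366 mm

37.4 mm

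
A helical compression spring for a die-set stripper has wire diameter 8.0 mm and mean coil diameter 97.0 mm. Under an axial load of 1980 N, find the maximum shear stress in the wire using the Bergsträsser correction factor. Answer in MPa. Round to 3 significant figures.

Spring index C = D/d = 97.0/8.0 = 12.1250
K_B = (4C+2)/(4C−3) = 50.500/45.500 = 1.1099
τ₀ = 8FD/(πd³) = 8·1980·97.0/(π·8.0³) = 1.53648e+06/1608.5 = 955.23 MPa
τ_max = K·τ₀ = 1.1099 × 955.23 = 1060.2 MPa

1060 MPa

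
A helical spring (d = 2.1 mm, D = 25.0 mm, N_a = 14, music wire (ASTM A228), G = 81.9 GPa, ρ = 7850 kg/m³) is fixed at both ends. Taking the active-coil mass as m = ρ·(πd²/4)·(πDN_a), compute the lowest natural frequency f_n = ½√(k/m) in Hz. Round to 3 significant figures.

87.2 Hz

k = Gd⁴/(8D³N_a) = (81.9×10³)(2.1⁴)/(8·25.0³·14) = 0.91017 N/mm = 910.17 N/m
Wire length L = πDN_a = π·25.0·14 = 1099.6 mm
m = ρ·(πd²/4)·L = 7850 × 3.4636×10⁻⁶ m² × 1.0996 m = 0.029896 kg
f_n = ½√(k/m) = 0.5·√(910.17/0.029896) = 0.5·√(30444) = 87.242 Hz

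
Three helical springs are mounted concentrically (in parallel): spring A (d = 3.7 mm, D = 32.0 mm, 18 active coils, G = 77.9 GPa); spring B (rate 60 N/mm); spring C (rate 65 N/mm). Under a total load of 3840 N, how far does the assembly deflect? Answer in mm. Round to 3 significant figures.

30.0 mm

k_A = Gd⁴/(8D³N_a) = (77.9×10³)(3.7⁴)/(8·32.0³·18) = 3.0941 N/mm
Parallel: k_eq = 3.0941 + 60 + 65 = 128.09 N/mm
δ = F/k_eq = 3840/128.09 = 29.978 mm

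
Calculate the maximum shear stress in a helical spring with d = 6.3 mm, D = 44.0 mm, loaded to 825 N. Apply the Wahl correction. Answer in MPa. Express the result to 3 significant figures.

Spring index C = D/d = 44.0/6.3 = 6.9841
K_W = (4C−1)/(4C−4) + 0.615/C = 26.937/23.937 + 0.0881 = 1.2134
τ₀ = 8FD/(πd³) = 8·825·44.0/(π·6.3³) = 290400/785.55 = 369.68 MPa
τ_max = K·τ₀ = 1.2134 × 369.68 = 448.56 MPa

449 MPa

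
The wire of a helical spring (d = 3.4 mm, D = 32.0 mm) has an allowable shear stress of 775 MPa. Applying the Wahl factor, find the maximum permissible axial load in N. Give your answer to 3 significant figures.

C = D/d = 32.0/3.4 = 9.4118
K_W = (4C−1)/(4C−4) + 0.615/C = 36.647/33.647 + 0.0653 = 1.1545
τ_max = K·8FD/(πd³) → F_max = τ_allow·πd³/(8DK)
F_max = 775·π·3.4³/(8·32.0·1.1545) = 95695/295.55 = 323.78 N

324 N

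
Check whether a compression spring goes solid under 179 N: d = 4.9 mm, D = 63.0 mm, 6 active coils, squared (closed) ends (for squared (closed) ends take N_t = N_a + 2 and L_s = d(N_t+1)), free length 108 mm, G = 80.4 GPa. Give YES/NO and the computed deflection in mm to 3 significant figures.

NO, δ = 46.4 mm

k = Gd⁴/(8D³N_a) = (80.4×10³)(4.9⁴)/(8·63.0³·6) = 3.8617 N/mm
N_t = 8; L_s = 4.9·9 = 44.1 mm; δ_solid = L₀ − L_s = 108 − 44.1 = 63.9 mm
δ = F/k = 179/3.8617 = 46.353 mm
δ < δ_solid → spring does not go solid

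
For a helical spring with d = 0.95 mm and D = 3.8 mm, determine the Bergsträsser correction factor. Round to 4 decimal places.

1.3846

C = D/d = 3.8/0.95 = 4.0000
K_B = (4C+2)/(4C−3) = 18.000/13.000 = 1.3846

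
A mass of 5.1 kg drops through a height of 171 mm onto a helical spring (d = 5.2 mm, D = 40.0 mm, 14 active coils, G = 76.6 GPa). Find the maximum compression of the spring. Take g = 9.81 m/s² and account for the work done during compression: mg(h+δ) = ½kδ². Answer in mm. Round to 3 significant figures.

k = Gd⁴/(8D³N_a) = (76.6×10³)(5.2⁴)/(8·40.0³·14) = 7.8135 N/mm
W = mg = 5.1 × 9.81 = 50.031 N
½kδ² − Wδ − Wh = 0 → δ = (W + √(W² + 2kWh))/k
δ = (50.031 + √(2503.1 + 133693))/7.8135 = (50.031 + 369.05)/7.8135 = 53.635 mm

53.6 mm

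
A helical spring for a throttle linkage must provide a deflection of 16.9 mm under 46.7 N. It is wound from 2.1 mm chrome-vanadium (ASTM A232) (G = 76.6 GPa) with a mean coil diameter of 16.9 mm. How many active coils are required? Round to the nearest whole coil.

14

Required rate k = F/δ = 46.7/16.9 = 2.7633 N/mm
N_a = Gd⁴/(8D³k) = (76.6×10³ × 2.1⁴)/(8 × 16.9³ × 2.7633)
    = 1.48972e+06 / 106704 = 13.96 → 14 coils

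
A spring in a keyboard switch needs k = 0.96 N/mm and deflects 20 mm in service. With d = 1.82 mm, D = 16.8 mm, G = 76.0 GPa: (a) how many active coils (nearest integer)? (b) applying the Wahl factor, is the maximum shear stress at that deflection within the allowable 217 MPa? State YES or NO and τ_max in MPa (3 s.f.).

(a) 23 coils; (b) YES, τ_max = 157 MPa

N_a = Gd⁴/(8D³k) = (76.0×10³)(1.82⁴)/(8·16.8³·0.96) = 22.9 → N_a = 23
Actual rate k = Gd⁴/(8D³·23) = 0.95577 N/mm
Working load F = kδ = 0.95577·20 = 19.115 N
C = 16.8/1.82 = 9.2308; K_W = (4C−1)/(4C−4)+0.615/C = 1.1577
τ_max = K_W·8FD/(πd³) = 1.1577·135.65 = 157.05 MPa
τ_max ≤ 217 MPa → acceptable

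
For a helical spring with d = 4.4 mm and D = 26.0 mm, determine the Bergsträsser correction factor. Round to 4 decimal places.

1.2423

C = D/d = 26.0/4.4 = 5.9091
K_B = (4C+2)/(4C−3) = 25.636/20.636 = 1.2423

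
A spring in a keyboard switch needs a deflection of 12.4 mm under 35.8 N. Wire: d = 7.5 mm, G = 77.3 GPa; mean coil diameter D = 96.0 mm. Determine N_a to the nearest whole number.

12

Required rate k = F/δ = 35.8/12.4 = 2.8871 N/mm
N_a = Gd⁴/(8D³k) = (77.3×10³ × 7.5⁴)/(8 × 96.0³ × 2.8871)
    = 2.44582e+08 / 2.04345e+07 = 11.97 → 12 coils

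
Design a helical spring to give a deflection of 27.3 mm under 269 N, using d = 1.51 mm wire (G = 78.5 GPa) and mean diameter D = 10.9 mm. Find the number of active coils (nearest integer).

4

Required rate k = F/δ = 269/27.3 = 9.8535 N/mm
N_a = Gd⁴/(8D³k) = (78.5×10³ × 1.51⁴)/(8 × 10.9³ × 9.8535)
    = 408110 / 102084 = 3.998 → 4 coils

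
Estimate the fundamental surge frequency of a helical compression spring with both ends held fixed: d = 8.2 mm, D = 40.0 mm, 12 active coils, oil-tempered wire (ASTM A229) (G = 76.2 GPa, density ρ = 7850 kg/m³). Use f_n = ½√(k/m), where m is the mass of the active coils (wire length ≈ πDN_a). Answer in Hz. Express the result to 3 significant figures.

k = Gd⁴/(8D³N_a) = (76.2×10³)(8.2⁴)/(8·40.0³·12) = 56.074 N/mm = 56074 N/m
Wire length L = πDN_a = π·40.0·12 = 1508 mm
m = ρ·(πd²/4)·L = 7850 × 52.81×10⁻⁶ m² × 1.508 m = 0.62514 kg
f_n = ½√(k/m) = 0.5·√(56074/0.62514) = 0.5·√(89698) = 149.75 Hz

150 Hz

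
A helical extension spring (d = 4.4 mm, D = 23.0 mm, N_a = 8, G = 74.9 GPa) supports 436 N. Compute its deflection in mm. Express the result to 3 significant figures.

12.1 mm

k = Gd⁴/(8D³N_a) = (74.9×10³)(4.4⁴)/(8·23.0³·8) = 36.052 N/mm
δ = F/k = 436 / 36.052 = 12.094 mm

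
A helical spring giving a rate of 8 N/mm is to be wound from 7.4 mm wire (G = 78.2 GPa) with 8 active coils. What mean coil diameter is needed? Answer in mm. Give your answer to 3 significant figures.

77.1 mm

D = (Gd⁴/(8N_a·k))^(1/3) = (78.2×10³·7.4⁴/(8·8·8))^(1/3)
  = (457998)^(1/3) = 77.0823 mm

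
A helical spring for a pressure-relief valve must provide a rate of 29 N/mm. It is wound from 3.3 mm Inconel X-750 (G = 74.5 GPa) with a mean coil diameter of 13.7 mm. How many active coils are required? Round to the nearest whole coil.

N_a = Gd⁴/(8D³k) = (74.5×10³ × 3.3⁴)/(8 × 13.7³ × 29)
    = 8.83511e+06 / 596554 = 14.81 → 15 coils

15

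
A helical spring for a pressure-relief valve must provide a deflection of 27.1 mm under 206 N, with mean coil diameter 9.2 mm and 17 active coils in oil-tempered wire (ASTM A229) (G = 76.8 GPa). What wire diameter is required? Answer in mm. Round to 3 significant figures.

Required rate k = F/δ = 206/27.1 = 7.6015 N/mm
d = (8D³N_a·k / G)^(1/4) = (8·9.2³·17·7.6015 / (76.8×10³))^0.25
  = (10.482)^0.25 = 1.7993 mm

1.80 mm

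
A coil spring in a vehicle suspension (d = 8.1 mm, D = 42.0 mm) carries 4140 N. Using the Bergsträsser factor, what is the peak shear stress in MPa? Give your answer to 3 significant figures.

1070 MPa

Spring index C = D/d = 42.0/8.1 = 5.1852
K_B = (4C+2)/(4C−3) = 22.741/17.741 = 1.2818
τ₀ = 8FD/(πd³) = 8·4140·42.0/(π·8.1³) = 1.39104e+06/1669.6 = 833.17 MPa
τ_max = K·τ₀ = 1.2818 × 833.17 = 1068 MPa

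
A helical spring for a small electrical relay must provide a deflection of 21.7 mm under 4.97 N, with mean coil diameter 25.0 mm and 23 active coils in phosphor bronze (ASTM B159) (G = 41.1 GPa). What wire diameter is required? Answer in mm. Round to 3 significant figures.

Required rate k = F/δ = 4.97/21.7 = 0.22903 N/mm
d = (8D³N_a·k / G)^(1/4) = (8·25.0³·23·0.22903 / (41.1×10³))^0.25
  = (16.021)^0.25 = 2.0007 mm

2.00 mm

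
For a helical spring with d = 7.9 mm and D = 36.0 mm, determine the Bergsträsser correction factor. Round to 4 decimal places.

C = D/d = 36.0/7.9 = 4.5570
K_B = (4C+2)/(4C−3) = 20.228/15.228 = 1.3283

1.3283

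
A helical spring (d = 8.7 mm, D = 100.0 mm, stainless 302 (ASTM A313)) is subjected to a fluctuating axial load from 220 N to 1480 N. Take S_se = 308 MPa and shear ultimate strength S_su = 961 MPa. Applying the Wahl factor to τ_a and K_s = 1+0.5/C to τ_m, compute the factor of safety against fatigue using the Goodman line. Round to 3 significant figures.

C = D/d = 100.0/8.7 = 11.4943; K_W = (4C−1)/(4C−4)+0.615/C = 1.1250; K_s = 1+0.5/C = 1.0435
F_a = (F_max−F_min)/2 = 630 N; F_m = (F_max+F_min)/2 = 850 N
τ_a = K_W·8F_aD/(πd³) = 1.1250 × 243.63 = 274.07 MPa
τ_m = K_s·8F_mD/(πd³) = 1.0435 × 328.7 = 343 MPa
Goodman: 1/n_f = τ_a/S_se + τ_m/S_su = 274.07/308 + 343/961 = 0.88984 + 0.35692 = 1.2468
n_f = 1/1.2468 = 0.8021

0.802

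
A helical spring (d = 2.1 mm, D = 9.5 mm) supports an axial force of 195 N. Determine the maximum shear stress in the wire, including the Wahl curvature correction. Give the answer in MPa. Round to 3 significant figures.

Spring index C = D/d = 9.5/2.1 = 4.5238
K_W = (4C−1)/(4C−4) + 0.615/C = 17.095/14.095 + 0.1359 = 1.3488
τ₀ = 8FD/(πd³) = 8·195·9.5/(π·2.1³) = 14820/29.094 = 509.38 MPa
τ_max = K·τ₀ = 1.3488 × 509.38 = 687.04 MPa

687 MPa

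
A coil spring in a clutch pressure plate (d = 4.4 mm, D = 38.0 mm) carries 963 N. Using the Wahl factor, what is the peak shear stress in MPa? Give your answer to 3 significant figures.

Spring index C = D/d = 38.0/4.4 = 8.6364
K_W = (4C−1)/(4C−4) + 0.615/C = 33.545/30.545 + 0.0712 = 1.1694
τ₀ = 8FD/(πd³) = 8·963·38.0/(π·4.4³) = 292752/267.61 = 1093.9 MPa
τ_max = K·τ₀ = 1.1694 × 1093.9 = 1279.3 MPa

1280 MPa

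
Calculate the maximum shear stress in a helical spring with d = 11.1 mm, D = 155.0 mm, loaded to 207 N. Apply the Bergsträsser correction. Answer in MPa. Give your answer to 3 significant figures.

Spring index C = D/d = 155.0/11.1 = 13.9640
K_B = (4C+2)/(4C−3) = 57.856/52.856 = 1.0946
τ₀ = 8FD/(πd³) = 8·207·155.0/(π·11.1³) = 256680/4296.5 = 59.741 MPa
τ_max = K·τ₀ = 1.0946 × 59.741 = 65.392 MPa

65.4 MPa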